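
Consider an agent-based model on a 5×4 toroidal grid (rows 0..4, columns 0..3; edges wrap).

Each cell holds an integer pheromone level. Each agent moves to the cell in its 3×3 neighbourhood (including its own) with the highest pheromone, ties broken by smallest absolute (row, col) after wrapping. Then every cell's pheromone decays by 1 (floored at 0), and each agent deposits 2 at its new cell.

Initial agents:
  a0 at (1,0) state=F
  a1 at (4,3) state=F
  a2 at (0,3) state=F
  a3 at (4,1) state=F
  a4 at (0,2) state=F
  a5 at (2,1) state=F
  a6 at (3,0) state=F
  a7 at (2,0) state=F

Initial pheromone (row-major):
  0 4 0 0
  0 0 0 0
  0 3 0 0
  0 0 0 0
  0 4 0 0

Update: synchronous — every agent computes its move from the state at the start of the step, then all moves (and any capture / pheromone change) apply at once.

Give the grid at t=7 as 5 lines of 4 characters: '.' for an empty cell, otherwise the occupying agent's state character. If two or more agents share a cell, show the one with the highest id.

.F..
....
.F..
....
....

t=1: a0@(0,1) a1@(0,0) a2@(0,0) a3@(0,1) a4@(0,1) a5@(2,1) a6@(4,1) a7@(2,1) | pheromone: 4 9 0 0 / 0 0 0 0 / 0 6 0 0 / 0 0 0 0 / 0 5 0 0
t=2: a0@(0,1) a1@(0,1) a2@(0,1) a3@(0,1) a4@(0,1) a5@(2,1) a6@(0,1) a7@(2,1) | pheromone: 3 20 0 0 / 0 0 0 0 / 0 9 0 0 / 0 0 0 0 / 0 4 0 0
t=3: a0@(0,1) a1@(0,1) a2@(0,1) a3@(0,1) a4@(0,1) a5@(2,1) a6@(0,1) a7@(2,1) | pheromone: 2 31 0 0 / 0 0 0 0 / 0 12 0 0 / 0 0 0 0 / 0 3 0 0
t=4: a0@(0,1) a1@(0,1) a2@(0,1) a3@(0,1) a4@(0,1) a5@(2,1) a6@(0,1) a7@(2,1) | pheromone: 1 42 0 0 / 0 0 0 0 / 0 15 0 0 / 0 0 0 0 / 0 2 0 0
t=5: a0@(0,1) a1@(0,1) a2@(0,1) a3@(0,1) a4@(0,1) a5@(2,1) a6@(0,1) a7@(2,1) | pheromone: 0 53 0 0 / 0 0 0 0 / 0 18 0 0 / 0 0 0 0 / 0 1 0 0
t=6: a0@(0,1) a1@(0,1) a2@(0,1) a3@(0,1) a4@(0,1) a5@(2,1) a6@(0,1) a7@(2,1) | pheromone: 0 64 0 0 / 0 0 0 0 / 0 21 0 0 / 0 0 0 0 / 0 0 0 0
t=7: a0@(0,1) a1@(0,1) a2@(0,1) a3@(0,1) a4@(0,1) a5@(2,1) a6@(0,1) a7@(2,1) | pheromone: 0 75 0 0 / 0 0 0 0 / 0 24 0 0 / 0 0 0 0 / 0 0 0 0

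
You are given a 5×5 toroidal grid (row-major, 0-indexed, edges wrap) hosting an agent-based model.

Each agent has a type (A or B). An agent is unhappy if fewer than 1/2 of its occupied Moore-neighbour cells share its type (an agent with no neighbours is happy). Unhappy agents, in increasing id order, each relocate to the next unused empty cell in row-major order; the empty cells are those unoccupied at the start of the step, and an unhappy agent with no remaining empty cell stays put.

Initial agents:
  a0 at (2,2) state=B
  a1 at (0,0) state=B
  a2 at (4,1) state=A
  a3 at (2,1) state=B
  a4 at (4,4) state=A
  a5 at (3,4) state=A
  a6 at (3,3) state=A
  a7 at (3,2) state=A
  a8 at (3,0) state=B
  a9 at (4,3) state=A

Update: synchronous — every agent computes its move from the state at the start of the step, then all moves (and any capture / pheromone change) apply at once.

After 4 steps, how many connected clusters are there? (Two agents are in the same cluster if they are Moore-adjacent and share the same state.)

t=1: a0@(0,1):B a1@(0,2):B a2@(0,3):A a3@(2,1):B a4@(4,4):A a5@(3,4):A a6@(3,3):A a7@(3,2):A a8@(0,4):B a9@(4,3):A
t=2: a0@(0,1):B a1@(0,0):B a2@(0,3):A a3@(1,0):B a4@(4,4):A a5@(3,4):A a6@(3,3):A a7@(3,2):A a8@(1,1):B a9@(4,3):A
t=3: (unchanged — steady state)

2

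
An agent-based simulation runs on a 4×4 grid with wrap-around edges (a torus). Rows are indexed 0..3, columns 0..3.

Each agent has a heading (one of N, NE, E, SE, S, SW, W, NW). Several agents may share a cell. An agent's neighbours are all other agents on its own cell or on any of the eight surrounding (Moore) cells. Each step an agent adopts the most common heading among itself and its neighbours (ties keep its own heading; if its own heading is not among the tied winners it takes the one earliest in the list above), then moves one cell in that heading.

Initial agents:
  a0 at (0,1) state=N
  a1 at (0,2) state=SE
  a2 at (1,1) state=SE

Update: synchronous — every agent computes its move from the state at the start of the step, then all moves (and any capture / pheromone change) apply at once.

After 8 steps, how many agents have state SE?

t=1: a0@(1,2):SE a1@(1,3):SE a2@(2,2):SE
t=2: a0@(2,3):SE a1@(2,0):SE a2@(3,3):SE
t=3: a0@(3,0):SE a1@(3,1):SE a2@(0,0):SE
t=4: a0@(0,1):SE a1@(0,2):SE a2@(1,1):SE
t=5: a0@(1,2):SE a1@(1,3):SE a2@(2,2):SE
t=6: a0@(2,3):SE a1@(2,0):SE a2@(3,3):SE
t=7: a0@(3,0):SE a1@(3,1):SE a2@(0,0):SE
t=8: a0@(0,1):SE a1@(0,2):SE a2@(1,1):SE

3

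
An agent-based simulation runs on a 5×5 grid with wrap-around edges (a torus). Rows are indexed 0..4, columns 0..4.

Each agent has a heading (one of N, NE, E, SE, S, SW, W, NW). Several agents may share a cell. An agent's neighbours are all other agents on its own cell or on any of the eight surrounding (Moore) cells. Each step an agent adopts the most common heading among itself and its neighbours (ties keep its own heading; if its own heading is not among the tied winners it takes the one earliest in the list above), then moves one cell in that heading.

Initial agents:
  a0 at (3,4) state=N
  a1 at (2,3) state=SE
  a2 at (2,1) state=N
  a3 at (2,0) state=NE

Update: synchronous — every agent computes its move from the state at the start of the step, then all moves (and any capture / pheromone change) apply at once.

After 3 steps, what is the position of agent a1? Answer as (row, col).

t=1: a0@(2,4):N a1@(3,4):SE a2@(1,1):N a3@(1,0):N
t=2: a0@(1,4):N a1@(4,0):SE a2@(0,1):N a3@(0,0):N
t=3: a0@(0,4):N a1@(3,0):N a2@(4,1):N a3@(4,0):N

(3, 0)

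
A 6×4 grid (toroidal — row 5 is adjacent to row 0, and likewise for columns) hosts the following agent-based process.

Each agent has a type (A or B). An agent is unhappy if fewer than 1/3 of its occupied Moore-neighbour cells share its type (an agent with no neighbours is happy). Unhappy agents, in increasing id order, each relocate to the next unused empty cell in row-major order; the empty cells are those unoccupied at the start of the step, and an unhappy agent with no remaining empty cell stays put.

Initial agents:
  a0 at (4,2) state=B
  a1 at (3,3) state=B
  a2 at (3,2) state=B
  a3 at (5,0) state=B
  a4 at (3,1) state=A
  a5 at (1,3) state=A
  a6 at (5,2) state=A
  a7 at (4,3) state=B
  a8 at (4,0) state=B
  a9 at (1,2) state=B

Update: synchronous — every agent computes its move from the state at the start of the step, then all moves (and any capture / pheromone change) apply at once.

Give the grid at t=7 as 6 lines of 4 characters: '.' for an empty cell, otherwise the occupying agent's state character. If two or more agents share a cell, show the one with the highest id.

t=1: a0@(4,2):B a1@(3,3):B a2@(3,2):B a3@(5,0):B a4@(0,0):A a5@(0,1):A a6@(0,2):A a7@(4,3):B a8@(4,0):B a9@(0,3):B
t=2: (unchanged — steady state)

AAAB
....
....
..BB
B.BB
B...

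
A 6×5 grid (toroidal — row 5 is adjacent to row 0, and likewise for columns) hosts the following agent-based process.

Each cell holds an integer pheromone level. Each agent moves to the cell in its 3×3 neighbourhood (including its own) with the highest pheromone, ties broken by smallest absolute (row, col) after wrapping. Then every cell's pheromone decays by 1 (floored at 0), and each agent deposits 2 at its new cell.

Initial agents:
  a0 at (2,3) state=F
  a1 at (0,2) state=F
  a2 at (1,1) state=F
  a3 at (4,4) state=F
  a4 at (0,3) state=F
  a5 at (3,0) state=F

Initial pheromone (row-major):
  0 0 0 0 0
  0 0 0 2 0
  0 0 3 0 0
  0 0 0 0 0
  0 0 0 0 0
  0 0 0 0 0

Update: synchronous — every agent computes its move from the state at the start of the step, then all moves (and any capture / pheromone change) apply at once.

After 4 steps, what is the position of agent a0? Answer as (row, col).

(2, 2)

t=1: a0@(2,2) a1@(1,3) a2@(2,2) a3@(3,0) a4@(1,3) a5@(2,0) | pheromone: 0 0 0 0 0 / 0 0 0 5 0 / 2 0 6 0 0 / 2 0 0 0 0 / 0 0 0 0 0 / 0 0 0 0 0
t=2: a0@(2,2) a1@(2,2) a2@(2,2) a3@(2,0) a4@(2,2) a5@(2,0) | pheromone: 0 0 0 0 0 / 0 0 0 4 0 / 5 0 13 0 0 / 1 0 0 0 0 / 0 0 0 0 0 / 0 0 0 0 0
t=3: a0@(2,2) a1@(2,2) a2@(2,2) a3@(2,0) a4@(2,2) a5@(2,0) | pheromone: 0 0 0 0 0 / 0 0 0 3 0 / 8 0 20 0 0 / 0 0 0 0 0 / 0 0 0 0 0 / 0 0 0 0 0
t=4: a0@(2,2) a1@(2,2) a2@(2,2) a3@(2,0) a4@(2,2) a5@(2,0) | pheromone: 0 0 0 0 0 / 0 0 0 2 0 / 11 0 27 0 0 / 0 0 0 0 0 / 0 0 0 0 0 / 0 0 0 0 0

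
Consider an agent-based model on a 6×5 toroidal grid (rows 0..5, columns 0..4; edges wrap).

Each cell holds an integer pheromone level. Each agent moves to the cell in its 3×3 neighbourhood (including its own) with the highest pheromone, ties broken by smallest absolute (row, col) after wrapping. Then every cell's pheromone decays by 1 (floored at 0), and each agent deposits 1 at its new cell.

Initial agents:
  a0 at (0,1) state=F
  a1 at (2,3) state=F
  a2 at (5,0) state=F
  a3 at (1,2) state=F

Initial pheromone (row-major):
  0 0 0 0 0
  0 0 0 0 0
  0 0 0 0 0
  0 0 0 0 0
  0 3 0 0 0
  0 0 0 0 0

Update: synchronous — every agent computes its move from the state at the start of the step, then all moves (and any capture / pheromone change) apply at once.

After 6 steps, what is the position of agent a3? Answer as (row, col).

t=1: a0@(0,0) a1@(1,2) a2@(4,1) a3@(0,1) | pheromone: 1 1 0 0 0 / 0 0 1 0 0 / 0 0 0 0 0 / 0 0 0 0 0 / 0 3 0 0 0 / 0 0 0 0 0
t=2: a0@(0,0) a1@(0,1) a2@(4,1) a3@(0,0) | pheromone: 2 1 0 0 0 / 0 0 0 0 0 / 0 0 0 0 0 / 0 0 0 0 0 / 0 3 0 0 0 / 0 0 0 0 0
t=3: a0@(0,0) a1@(0,0) a2@(4,1) a3@(0,0) | pheromone: 4 0 0 0 0 / 0 0 0 0 0 / 0 0 0 0 0 / 0 0 0 0 0 / 0 3 0 0 0 / 0 0 0 0 0
t=4: a0@(0,0) a1@(0,0) a2@(4,1) a3@(0,0) | pheromone: 6 0 0 0 0 / 0 0 0 0 0 / 0 0 0 0 0 / 0 0 0 0 0 / 0 3 0 0 0 / 0 0 0 0 0
t=5: a0@(0,0) a1@(0,0) a2@(4,1) a3@(0,0) | pheromone: 8 0 0 0 0 / 0 0 0 0 0 / 0 0 0 0 0 / 0 0 0 0 0 / 0 3 0 0 0 / 0 0 0 0 0
t=6: a0@(0,0) a1@(0,0) a2@(4,1) a3@(0,0) | pheromone: 10 0 0 0 0 / 0 0 0 0 0 / 0 0 0 0 0 / 0 0 0 0 0 / 0 3 0 0 0 / 0 0 0 0 0

(0, 0)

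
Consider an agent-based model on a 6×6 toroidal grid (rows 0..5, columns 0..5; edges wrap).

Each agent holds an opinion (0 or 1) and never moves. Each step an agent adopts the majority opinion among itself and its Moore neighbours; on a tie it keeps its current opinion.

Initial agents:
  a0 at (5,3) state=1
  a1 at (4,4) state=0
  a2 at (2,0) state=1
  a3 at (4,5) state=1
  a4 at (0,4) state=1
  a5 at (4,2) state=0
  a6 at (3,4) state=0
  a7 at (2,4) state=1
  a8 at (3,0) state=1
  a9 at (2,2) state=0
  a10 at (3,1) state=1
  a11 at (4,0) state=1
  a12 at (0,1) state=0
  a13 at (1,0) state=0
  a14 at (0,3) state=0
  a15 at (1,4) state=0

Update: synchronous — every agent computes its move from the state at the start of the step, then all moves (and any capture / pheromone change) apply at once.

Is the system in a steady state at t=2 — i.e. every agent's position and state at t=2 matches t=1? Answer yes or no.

t=1: a0@(5,3):0 a1@(4,4):0 a2@(2,0):1 a3@(4,5):1 a4@(0,4):1 a5@(4,2):1 a6@(3,4):0 a7@(2,4):0 a8@(3,0):1 a9@(2,2):0 a10@(3,1):1 a11@(4,0):1 a12@(0,1):0 a13@(1,0):0 a14@(0,3):0 a15@(1,4):0
t=2: a0@(5,3):0 a1@(4,4):0 a2@(2,0):1 a3@(4,5):1 a4@(0,4):0 a5@(4,2):1 a6@(3,4):0 a7@(2,4):0 a8@(3,0):1 a9@(2,2):0 a10@(3,1):1 a11@(4,0):1 a12@(0,1):0 a13@(1,0):0 a14@(0,3):0 a15@(1,4):0

no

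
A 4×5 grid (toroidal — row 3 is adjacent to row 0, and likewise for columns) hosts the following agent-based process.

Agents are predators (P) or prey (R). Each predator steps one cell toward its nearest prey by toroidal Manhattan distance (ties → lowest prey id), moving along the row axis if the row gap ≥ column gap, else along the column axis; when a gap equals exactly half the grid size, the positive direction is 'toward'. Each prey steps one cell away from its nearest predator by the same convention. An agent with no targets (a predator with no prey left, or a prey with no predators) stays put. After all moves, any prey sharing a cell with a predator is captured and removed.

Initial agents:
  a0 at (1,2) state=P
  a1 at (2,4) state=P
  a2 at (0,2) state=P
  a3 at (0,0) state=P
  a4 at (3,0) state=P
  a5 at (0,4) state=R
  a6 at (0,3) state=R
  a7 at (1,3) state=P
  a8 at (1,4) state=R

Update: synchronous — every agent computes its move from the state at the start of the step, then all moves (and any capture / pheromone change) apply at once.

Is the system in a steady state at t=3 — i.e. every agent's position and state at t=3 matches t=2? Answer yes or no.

yes

t=1: a0@(0,2):P a1@(1,4):P a2@(0,3):P a3@(0,4):P a4@(0,0):P a7@(0,3):P
t=2: (unchanged — steady state)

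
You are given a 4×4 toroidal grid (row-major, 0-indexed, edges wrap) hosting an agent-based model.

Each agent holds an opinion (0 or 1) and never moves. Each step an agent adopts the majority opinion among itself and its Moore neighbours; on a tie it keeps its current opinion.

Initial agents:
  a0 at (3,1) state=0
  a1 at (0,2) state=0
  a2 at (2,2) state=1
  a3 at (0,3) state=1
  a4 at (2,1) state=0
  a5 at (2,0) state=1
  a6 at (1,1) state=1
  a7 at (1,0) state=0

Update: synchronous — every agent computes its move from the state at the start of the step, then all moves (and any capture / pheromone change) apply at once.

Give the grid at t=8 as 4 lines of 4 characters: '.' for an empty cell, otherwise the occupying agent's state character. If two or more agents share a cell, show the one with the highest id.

t=1: a0@(3,1):0 a1@(0,2):0 a2@(2,2):1 a3@(0,3):0 a4@(2,1):0 a5@(2,0):0 a6@(1,1):1 a7@(1,0):1
t=2: a0@(3,1):0 a1@(0,2):0 a2@(2,2):1 a3@(0,3):0 a4@(2,1):0 a5@(2,0):0 a6@(1,1):1 a7@(1,0):0
t=3: a0@(3,1):0 a1@(0,2):0 a2@(2,2):1 a3@(0,3):0 a4@(2,1):0 a5@(2,0):0 a6@(1,1):0 a7@(1,0):0
t=4: a0@(3,1):0 a1@(0,2):0 a2@(2,2):0 a3@(0,3):0 a4@(2,1):0 a5@(2,0):0 a6@(1,1):0 a7@(1,0):0
t=5: (unchanged — steady state)

..00
00..
000.
.0..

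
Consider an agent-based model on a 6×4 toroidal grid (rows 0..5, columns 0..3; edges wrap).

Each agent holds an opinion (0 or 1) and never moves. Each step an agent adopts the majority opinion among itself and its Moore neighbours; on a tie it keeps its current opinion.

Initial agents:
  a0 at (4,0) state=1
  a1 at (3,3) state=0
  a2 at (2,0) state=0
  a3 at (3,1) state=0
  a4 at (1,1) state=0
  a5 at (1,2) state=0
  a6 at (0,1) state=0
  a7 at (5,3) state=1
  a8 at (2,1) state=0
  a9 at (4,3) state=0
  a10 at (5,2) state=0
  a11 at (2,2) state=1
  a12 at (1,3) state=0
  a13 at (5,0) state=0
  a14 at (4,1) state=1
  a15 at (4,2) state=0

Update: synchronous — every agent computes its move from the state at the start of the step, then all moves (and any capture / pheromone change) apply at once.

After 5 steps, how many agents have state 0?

16

t=1: a0@(4,0):0 a1@(3,3):0 a2@(2,0):0 a3@(3,1):0 a4@(1,1):0 a5@(1,2):0 a6@(0,1):0 a7@(5,3):0 a8@(2,1):0 a9@(4,3):0 a10@(5,2):0 a11@(2,2):0 a12@(1,3):0 a13@(5,0):0 a14@(4,1):0 a15@(4,2):0
t=2: (unchanged — steady state)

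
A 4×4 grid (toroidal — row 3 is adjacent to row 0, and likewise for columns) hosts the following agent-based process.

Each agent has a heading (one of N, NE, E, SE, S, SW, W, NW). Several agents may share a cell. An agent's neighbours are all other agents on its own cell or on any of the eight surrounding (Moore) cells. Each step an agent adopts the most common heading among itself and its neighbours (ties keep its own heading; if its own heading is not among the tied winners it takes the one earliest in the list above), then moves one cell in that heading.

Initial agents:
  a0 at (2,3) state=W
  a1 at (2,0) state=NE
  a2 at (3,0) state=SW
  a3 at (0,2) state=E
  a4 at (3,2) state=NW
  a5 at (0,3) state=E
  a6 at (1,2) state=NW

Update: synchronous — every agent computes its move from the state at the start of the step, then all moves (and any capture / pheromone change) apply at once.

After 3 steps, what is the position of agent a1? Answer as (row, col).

(0, 3)

t=1: a0@(1,2):NW a1@(1,1):NE a2@(0,3):SW a3@(0,3):E a4@(3,3):E a5@(0,0):E a6@(1,3):E
t=2: a0@(1,3):E a1@(0,2):NE a2@(0,0):E a3@(0,0):E a4@(3,0):E a5@(0,1):E a6@(1,0):E
t=3: a0@(1,0):E a1@(0,3):E a2@(0,1):E a3@(0,1):E a4@(3,1):E a5@(0,2):E a6@(1,1):E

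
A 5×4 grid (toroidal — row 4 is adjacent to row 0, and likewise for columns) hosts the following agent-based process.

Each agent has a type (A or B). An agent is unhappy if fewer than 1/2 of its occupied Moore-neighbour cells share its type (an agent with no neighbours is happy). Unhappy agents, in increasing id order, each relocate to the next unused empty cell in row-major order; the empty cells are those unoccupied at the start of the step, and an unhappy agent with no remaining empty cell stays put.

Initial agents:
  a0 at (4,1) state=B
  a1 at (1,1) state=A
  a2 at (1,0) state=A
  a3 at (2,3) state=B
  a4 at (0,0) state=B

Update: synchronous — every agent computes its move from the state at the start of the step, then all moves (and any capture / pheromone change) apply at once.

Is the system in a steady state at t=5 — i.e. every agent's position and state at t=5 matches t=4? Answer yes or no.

t=1: a0@(4,1):B a1@(1,1):A a2@(0,1):A a3@(0,2):B a4@(0,3):B
t=2: a0@(4,1):B a1@(1,1):A a2@(0,0):A a3@(0,2):B a4@(0,3):B
t=3: a0@(4,1):B a1@(1,1):A a2@(0,1):A a3@(0,2):B a4@(0,3):B
t=4: a0@(4,1):B a1@(1,1):A a2@(0,0):A a3@(0,2):B a4@(0,3):B
t=5: a0@(4,1):B a1@(1,1):A a2@(0,1):A a3@(0,2):B a4@(0,3):B

no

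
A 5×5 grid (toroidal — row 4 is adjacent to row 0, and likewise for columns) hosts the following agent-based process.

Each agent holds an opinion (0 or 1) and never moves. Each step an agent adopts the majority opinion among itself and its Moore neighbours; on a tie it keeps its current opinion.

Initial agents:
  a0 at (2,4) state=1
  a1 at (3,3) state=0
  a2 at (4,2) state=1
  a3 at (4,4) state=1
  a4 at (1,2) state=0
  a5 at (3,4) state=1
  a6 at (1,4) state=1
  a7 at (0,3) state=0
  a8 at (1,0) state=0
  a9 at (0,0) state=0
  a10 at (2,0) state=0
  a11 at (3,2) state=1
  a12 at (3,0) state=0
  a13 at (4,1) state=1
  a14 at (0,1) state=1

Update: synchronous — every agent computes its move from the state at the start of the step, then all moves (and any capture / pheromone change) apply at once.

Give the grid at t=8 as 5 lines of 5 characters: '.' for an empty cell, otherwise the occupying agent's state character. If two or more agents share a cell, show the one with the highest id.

t=1: a0@(2,4):0 a1@(3,3):1 a2@(4,2):1 a3@(4,4):0 a4@(1,2):0 a5@(3,4):1 a6@(1,4):0 a7@(0,3):1 a8@(1,0):0 a9@(0,0):1 a10@(2,0):0 a11@(3,2):1 a12@(3,0):1 a13@(4,1):1 a14@(0,1):1
t=2: a0@(2,4):0 a1@(3,3):1 a2@(4,2):1 a3@(4,4):1 a4@(1,2):1 a5@(3,4):1 a6@(1,4):0 a7@(0,3):0 a8@(1,0):0 a9@(0,0):1 a10@(2,0):0 a11@(3,2):1 a12@(3,0):1 a13@(4,1):1 a14@(0,1):1
t=3: a0@(2,4):0 a1@(3,3):1 a2@(4,2):1 a3@(4,4):1 a4@(1,2):1 a5@(3,4):1 a6@(1,4):0 a7@(0,3):1 a8@(1,0):0 a9@(0,0):1 a10@(2,0):0 a11@(3,2):1 a12@(3,0):1 a13@(4,1):1 a14@(0,1):1
t=4: (unchanged — steady state)

11.1.
0.1.0
0...0
1.111
.11.1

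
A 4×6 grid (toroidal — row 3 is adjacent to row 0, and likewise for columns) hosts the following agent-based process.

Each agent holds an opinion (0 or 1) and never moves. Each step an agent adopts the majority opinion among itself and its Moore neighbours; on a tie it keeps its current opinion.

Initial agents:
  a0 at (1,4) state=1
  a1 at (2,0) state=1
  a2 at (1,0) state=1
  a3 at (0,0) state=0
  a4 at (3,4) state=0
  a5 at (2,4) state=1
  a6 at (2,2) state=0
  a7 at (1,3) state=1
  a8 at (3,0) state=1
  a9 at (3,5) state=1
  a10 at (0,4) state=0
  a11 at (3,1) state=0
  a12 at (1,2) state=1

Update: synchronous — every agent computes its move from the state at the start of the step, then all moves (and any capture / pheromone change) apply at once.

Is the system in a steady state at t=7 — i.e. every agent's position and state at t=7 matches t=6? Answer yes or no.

t=1: a0@(1,4):1 a1@(2,0):1 a2@(1,0):1 a3@(0,0):1 a4@(3,4):0 a5@(2,4):1 a6@(2,2):0 a7@(1,3):1 a8@(3,0):1 a9@(3,5):1 a10@(0,4):1 a11@(3,1):0 a12@(1,2):1
t=2: a0@(1,4):1 a1@(2,0):1 a2@(1,0):1 a3@(0,0):1 a4@(3,4):1 a5@(2,4):1 a6@(2,2):0 a7@(1,3):1 a8@(3,0):1 a9@(3,5):1 a10@(0,4):1 a11@(3,1):1 a12@(1,2):1
t=3: a0@(1,4):1 a1@(2,0):1 a2@(1,0):1 a3@(0,0):1 a4@(3,4):1 a5@(2,4):1 a6@(2,2):1 a7@(1,3):1 a8@(3,0):1 a9@(3,5):1 a10@(0,4):1 a11@(3,1):1 a12@(1,2):1
t=4: (unchanged — steady state)

yes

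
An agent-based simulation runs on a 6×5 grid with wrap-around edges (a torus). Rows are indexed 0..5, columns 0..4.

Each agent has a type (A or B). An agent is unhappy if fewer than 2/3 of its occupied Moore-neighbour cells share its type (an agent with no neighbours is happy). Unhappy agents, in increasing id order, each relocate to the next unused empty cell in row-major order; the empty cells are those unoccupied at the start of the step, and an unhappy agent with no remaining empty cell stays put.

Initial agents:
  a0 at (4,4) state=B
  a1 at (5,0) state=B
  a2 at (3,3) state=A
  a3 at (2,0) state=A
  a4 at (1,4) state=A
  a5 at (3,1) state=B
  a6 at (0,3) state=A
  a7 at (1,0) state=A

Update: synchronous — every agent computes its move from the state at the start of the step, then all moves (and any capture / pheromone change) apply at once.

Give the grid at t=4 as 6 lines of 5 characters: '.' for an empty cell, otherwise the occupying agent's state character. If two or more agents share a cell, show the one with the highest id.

B..AB
ABAA.
A....
.....
.....
.....

t=1: a0@(0,0):B a1@(5,0):B a2@(0,1):A a3@(2,0):A a4@(1,4):A a5@(0,2):B a6@(0,3):A a7@(1,0):A
t=2: a0@(0,4):B a1@(1,1):B a2@(1,2):A a3@(2,0):A a4@(1,4):A a5@(1,3):B a6@(2,1):A a7@(1,0):A
t=3: a0@(0,0):B a1@(0,1):B a2@(0,2):A a3@(2,0):A a4@(0,3):A a5@(2,2):B a6@(2,1):A a7@(2,3):A
t=4: a0@(0,0):B a1@(0,4):B a2@(1,0):A a3@(2,0):A a4@(0,3):A a5@(1,1):B a6@(1,2):A a7@(1,3):A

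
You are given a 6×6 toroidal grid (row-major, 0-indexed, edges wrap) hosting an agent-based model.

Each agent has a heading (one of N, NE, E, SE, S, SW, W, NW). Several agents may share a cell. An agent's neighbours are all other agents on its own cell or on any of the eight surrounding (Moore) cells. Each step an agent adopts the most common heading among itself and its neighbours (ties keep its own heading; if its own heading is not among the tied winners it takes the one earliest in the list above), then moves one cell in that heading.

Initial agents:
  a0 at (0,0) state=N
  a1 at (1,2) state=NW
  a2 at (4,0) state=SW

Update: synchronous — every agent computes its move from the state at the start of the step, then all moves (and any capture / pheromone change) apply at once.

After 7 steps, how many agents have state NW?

t=1: a0@(5,0):N a1@(0,1):NW a2@(5,5):SW
t=2: a0@(4,0):N a1@(5,0):NW a2@(0,4):SW
t=3: a0@(3,0):N a1@(4,5):NW a2@(1,3):SW
t=4: a0@(2,0):N a1@(3,4):NW a2@(2,2):SW
t=5: a0@(1,0):N a1@(2,3):NW a2@(3,1):SW
t=6: a0@(0,0):N a1@(1,2):NW a2@(4,0):SW
t=7: a0@(5,0):N a1@(0,1):NW a2@(5,5):SW

1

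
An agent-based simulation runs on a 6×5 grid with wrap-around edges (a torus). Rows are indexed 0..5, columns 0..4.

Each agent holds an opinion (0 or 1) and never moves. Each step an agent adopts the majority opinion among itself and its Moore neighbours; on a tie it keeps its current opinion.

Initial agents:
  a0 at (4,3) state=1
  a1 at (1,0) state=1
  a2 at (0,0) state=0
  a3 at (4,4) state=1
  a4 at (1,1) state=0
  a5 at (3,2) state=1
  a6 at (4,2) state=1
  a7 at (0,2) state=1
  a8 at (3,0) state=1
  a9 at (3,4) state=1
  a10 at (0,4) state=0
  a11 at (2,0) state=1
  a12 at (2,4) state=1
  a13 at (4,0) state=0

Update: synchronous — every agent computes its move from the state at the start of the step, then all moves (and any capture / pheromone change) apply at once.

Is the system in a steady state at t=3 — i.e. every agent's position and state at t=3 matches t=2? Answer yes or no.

yes

t=1: a0@(4,3):1 a1@(1,0):1 a2@(0,0):0 a3@(4,4):1 a4@(1,1):1 a5@(3,2):1 a6@(4,2):1 a7@(0,2):1 a8@(3,0):1 a9@(3,4):1 a10@(0,4):0 a11@(2,0):1 a12@(2,4):1 a13@(4,0):1
t=2: (unchanged — steady state)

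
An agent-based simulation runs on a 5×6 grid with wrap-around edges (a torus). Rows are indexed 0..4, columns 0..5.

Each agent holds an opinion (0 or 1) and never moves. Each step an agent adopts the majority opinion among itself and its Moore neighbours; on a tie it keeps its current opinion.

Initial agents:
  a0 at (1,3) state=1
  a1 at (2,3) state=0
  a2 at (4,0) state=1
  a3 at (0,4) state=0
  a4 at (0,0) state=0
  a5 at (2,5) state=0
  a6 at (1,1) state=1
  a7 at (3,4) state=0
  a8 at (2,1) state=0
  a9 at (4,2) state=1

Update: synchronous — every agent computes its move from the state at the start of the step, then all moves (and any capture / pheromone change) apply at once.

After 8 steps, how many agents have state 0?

t=1: a0@(1,3):0 a1@(2,3):0 a2@(4,0):1 a3@(0,4):0 a4@(0,0):1 a5@(2,5):0 a6@(1,1):0 a7@(3,4):0 a8@(2,1):0 a9@(4,2):1
t=2: (unchanged — steady state)

7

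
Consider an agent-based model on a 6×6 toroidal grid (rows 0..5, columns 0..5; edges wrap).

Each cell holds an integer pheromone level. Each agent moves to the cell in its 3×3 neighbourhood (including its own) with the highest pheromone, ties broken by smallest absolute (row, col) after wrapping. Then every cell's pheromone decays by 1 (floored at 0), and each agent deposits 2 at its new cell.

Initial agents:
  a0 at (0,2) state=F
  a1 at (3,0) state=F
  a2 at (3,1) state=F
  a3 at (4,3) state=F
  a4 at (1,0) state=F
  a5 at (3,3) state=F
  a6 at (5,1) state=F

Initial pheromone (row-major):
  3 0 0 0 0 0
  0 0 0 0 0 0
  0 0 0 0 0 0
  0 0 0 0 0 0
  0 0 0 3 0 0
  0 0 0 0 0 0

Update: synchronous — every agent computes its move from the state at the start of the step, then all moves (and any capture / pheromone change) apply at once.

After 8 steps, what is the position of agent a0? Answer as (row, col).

t=1: a0@(0,1) a1@(2,0) a2@(2,0) a3@(4,3) a4@(0,0) a5@(4,3) a6@(0,0) | pheromone: 6 2 0 0 0 0 / 0 0 0 0 0 0 / 4 0 0 0 0 0 / 0 0 0 0 0 0 / 0 0 0 6 0 0 / 0 0 0 0 0 0
t=2: a0@(0,0) a1@(2,0) a2@(2,0) a3@(4,3) a4@(0,0) a5@(4,3) a6@(0,0) | pheromone: 11 1 0 0 0 0 / 0 0 0 0 0 0 / 7 0 0 0 0 0 / 0 0 0 0 0 0 / 0 0 0 9 0 0 / 0 0 0 0 0 0
t=3: a0@(0,0) a1@(2,0) a2@(2,0) a3@(4,3) a4@(0,0) a5@(4,3) a6@(0,0) | pheromone: 16 0 0 0 0 0 / 0 0 0 0 0 0 / 10 0 0 0 0 0 / 0 0 0 0 0 0 / 0 0 0 12 0 0 / 0 0 0 0 0 0
t=4: a0@(0,0) a1@(2,0) a2@(2,0) a3@(4,3) a4@(0,0) a5@(4,3) a6@(0,0) | pheromone: 21 0 0 0 0 0 / 0 0 0 0 0 0 / 13 0 0 0 0 0 / 0 0 0 0 0 0 / 0 0 0 15 0 0 / 0 0 0 0 0 0
t=5: a0@(0,0) a1@(2,0) a2@(2,0) a3@(4,3) a4@(0,0) a5@(4,3) a6@(0,0) | pheromone: 26 0 0 0 0 0 / 0 0 0 0 0 0 / 16 0 0 0 0 0 / 0 0 0 0 0 0 / 0 0 0 18 0 0 / 0 0 0 0 0 0
t=6: a0@(0,0) a1@(2,0) a2@(2,0) a3@(4,3) a4@(0,0) a5@(4,3) a6@(0,0) | pheromone: 31 0 0 0 0 0 / 0 0 0 0 0 0 / 19 0 0 0 0 0 / 0 0 0 0 0 0 / 0 0 0 21 0 0 / 0 0 0 0 0 0
t=7: a0@(0,0) a1@(2,0) a2@(2,0) a3@(4,3) a4@(0,0) a5@(4,3) a6@(0,0) | pheromone: 36 0 0 0 0 0 / 0 0 0 0 0 0 / 22 0 0 0 0 0 / 0 0 0 0 0 0 / 0 0 0 24 0 0 / 0 0 0 0 0 0
t=8: a0@(0,0) a1@(2,0) a2@(2,0) a3@(4,3) a4@(0,0) a5@(4,3) a6@(0,0) | pheromone: 41 0 0 0 0 0 / 0 0 0 0 0 0 / 25 0 0 0 0 0 / 0 0 0 0 0 0 / 0 0 0 27 0 0 / 0 0 0 0 0 0

(0, 0)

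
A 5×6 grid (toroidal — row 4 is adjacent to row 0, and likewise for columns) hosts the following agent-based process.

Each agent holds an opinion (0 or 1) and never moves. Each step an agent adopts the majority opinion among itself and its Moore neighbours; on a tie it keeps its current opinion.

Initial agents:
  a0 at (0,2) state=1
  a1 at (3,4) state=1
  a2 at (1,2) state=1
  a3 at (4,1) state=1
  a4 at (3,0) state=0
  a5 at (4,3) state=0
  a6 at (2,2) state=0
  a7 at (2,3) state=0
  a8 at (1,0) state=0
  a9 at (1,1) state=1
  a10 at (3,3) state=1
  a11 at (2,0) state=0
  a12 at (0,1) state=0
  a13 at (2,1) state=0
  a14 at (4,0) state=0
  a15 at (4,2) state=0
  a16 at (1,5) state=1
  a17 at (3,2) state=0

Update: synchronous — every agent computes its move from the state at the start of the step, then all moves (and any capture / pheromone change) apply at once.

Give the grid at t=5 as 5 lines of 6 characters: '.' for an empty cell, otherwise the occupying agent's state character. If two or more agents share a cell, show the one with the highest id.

t=1: a0@(0,2):1 a1@(3,4):1 a2@(1,2):0 a3@(4,1):0 a4@(3,0):0 a5@(4,3):0 a6@(2,2):0 a7@(2,3):0 a8@(1,0):0 a9@(1,1):0 a10@(3,3):0 a11@(2,0):0 a12@(0,1):0 a13@(2,1):0 a14@(4,0):0 a15@(4,2):0 a16@(1,5):0 a17@(3,2):0
t=2: a0@(0,2):0 a1@(3,4):0 a2@(1,2):0 a3@(4,1):0 a4@(3,0):0 a5@(4,3):0 a6@(2,2):0 a7@(2,3):0 a8@(1,0):0 a9@(1,1):0 a10@(3,3):0 a11@(2,0):0 a12@(0,1):0 a13@(2,1):0 a14@(4,0):0 a15@(4,2):0 a16@(1,5):0 a17@(3,2):0
t=3: (unchanged — steady state)

.00...
000..0
0000..
0.000.
0000..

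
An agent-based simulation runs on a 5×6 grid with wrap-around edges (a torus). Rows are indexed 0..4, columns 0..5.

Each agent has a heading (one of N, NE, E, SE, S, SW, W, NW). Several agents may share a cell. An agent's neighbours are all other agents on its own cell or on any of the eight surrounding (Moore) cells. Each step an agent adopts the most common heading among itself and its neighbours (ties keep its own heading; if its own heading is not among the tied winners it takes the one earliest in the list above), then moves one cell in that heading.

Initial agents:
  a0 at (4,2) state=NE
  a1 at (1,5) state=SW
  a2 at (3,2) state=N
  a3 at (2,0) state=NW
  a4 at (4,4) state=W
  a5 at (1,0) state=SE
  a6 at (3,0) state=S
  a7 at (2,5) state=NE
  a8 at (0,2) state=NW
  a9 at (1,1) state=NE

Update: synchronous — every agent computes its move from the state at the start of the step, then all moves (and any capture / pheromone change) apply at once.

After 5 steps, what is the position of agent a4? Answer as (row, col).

(0, 1)

t=1: a0@(3,3):NE a1@(2,4):SW a2@(2,2):N a3@(1,1):NE a4@(4,3):W a5@(0,1):NE a6@(4,0):S a7@(1,0):NE a8@(4,3):NE a9@(0,0):NW
t=2: a0@(2,4):NE a1@(3,3):SW a2@(1,3):NE a3@(0,2):NE a4@(3,4):NE a5@(4,2):NE a6@(0,0):S a7@(0,1):NE a8@(3,4):NE a9@(4,1):NE
t=3: a0@(1,5):NE a1@(2,4):NE a2@(0,4):NE a3@(4,3):NE a4@(2,5):NE a5@(3,3):NE a6@(4,1):NE a7@(4,2):NE a8@(2,5):NE a9@(3,2):NE
t=4: a0@(0,0):NE a1@(1,5):NE a2@(4,5):NE a3@(3,4):NE a4@(1,0):NE a5@(2,4):NE a6@(3,2):NE a7@(3,3):NE a8@(1,0):NE a9@(2,3):NE
t=5: a0@(4,1):NE a1@(0,0):NE a2@(3,0):NE a3@(2,5):NE a4@(0,1):NE a5@(1,5):NE a6@(2,3):NE a7@(2,4):NE a8@(0,1):NE a9@(1,4):NE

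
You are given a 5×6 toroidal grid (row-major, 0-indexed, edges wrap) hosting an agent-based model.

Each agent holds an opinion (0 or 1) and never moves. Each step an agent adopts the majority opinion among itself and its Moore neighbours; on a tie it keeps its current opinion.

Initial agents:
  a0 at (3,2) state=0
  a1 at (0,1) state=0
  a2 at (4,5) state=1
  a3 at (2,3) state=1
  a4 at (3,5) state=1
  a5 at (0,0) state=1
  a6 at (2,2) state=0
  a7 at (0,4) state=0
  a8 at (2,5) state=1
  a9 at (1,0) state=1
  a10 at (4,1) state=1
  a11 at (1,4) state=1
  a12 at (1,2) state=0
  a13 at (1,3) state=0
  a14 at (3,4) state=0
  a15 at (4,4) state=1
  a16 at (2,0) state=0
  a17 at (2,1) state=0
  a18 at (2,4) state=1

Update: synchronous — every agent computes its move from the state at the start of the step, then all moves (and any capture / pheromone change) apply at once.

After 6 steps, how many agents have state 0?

t=1: a0@(3,2):0 a1@(0,1):1 a2@(4,5):1 a3@(2,3):0 a4@(3,5):1 a5@(0,0):1 a6@(2,2):0 a7@(0,4):1 a8@(2,5):1 a9@(1,0):1 a10@(4,1):1 a11@(1,4):1 a12@(1,2):0 a13@(1,3):0 a14@(3,4):1 a15@(4,4):1 a16@(2,0):1 a17@(2,1):0 a18@(2,4):1
t=2: (unchanged — steady state)

6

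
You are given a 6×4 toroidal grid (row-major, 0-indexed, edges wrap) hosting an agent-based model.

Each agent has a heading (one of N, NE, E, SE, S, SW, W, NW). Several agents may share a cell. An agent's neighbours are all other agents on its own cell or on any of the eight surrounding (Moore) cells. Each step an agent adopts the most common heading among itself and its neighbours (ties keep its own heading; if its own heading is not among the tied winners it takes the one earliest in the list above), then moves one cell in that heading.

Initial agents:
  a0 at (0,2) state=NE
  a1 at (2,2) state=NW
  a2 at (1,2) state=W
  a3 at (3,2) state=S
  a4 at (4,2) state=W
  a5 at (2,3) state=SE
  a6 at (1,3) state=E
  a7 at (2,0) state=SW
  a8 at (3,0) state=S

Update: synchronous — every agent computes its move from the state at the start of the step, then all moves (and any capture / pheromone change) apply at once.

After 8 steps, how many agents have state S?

9

t=1: a0@(5,3):NE a1@(1,1):NW a2@(1,1):W a3@(4,2):S a4@(4,1):W a5@(3,3):S a6@(1,0):E a7@(3,3):SW a8@(4,0):S
t=2: a0@(0,3):S a1@(0,0):NW a2@(1,0):W a3@(5,2):S a4@(5,1):S a5@(4,3):S a6@(1,1):E a7@(4,3):S a8@(5,0):S
t=3: a0@(1,3):S a1@(1,0):S a2@(1,3):W a3@(0,2):S a4@(0,1):S a5@(5,3):S a6@(1,2):E a7@(5,3):S a8@(0,0):S
t=4: a0@(2,3):S a1@(2,0):S a2@(2,3):S a3@(1,2):S a4@(1,1):S a5@(0,3):S a6@(2,2):S a7@(0,3):S a8@(1,0):S
t=5: a0@(3,3):S a1@(3,0):S a2@(3,3):S a3@(2,2):S a4@(2,1):S a5@(1,3):S a6@(3,2):S a7@(1,3):S a8@(2,0):S
t=6: a0@(4,3):S a1@(4,0):S a2@(4,3):S a3@(3,2):S a4@(3,1):S a5@(2,3):S a6@(4,2):S a7@(2,3):S a8@(3,0):S
t=7: a0@(5,3):S a1@(5,0):S a2@(5,3):S a3@(4,2):S a4@(4,1):S a5@(3,3):S a6@(5,2):S a7@(3,3):S a8@(4,0):S
t=8: a0@(0,3):S a1@(0,0):S a2@(0,3):S a3@(5,2):S a4@(5,1):S a5@(4,3):S a6@(0,2):S a7@(4,3):S a8@(5,0):S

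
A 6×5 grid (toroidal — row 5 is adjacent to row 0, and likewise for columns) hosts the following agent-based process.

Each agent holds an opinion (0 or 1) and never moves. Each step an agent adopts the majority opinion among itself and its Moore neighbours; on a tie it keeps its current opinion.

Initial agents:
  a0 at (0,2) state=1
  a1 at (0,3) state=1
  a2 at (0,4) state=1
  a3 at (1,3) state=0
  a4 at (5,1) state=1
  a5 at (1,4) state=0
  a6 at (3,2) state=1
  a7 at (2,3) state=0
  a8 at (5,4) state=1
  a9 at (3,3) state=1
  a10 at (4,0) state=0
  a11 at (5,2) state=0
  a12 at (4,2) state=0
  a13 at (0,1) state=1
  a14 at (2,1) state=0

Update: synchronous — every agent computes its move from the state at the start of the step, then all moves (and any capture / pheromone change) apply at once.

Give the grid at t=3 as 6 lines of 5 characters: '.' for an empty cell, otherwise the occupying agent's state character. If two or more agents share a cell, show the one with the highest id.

t=1: a0@(0,2):1 a1@(0,3):1 a2@(0,4):1 a3@(1,3):0 a4@(5,1):1 a5@(1,4):0 a6@(3,2):0 a7@(2,3):0 a8@(5,4):1 a9@(3,3):1 a10@(4,0):1 a11@(5,2):1 a12@(4,2):1 a13@(0,1):1 a14@(2,1):0
t=2: (unchanged — steady state)

.1111
...00
.0.0.
..01.
1.1..
.11.1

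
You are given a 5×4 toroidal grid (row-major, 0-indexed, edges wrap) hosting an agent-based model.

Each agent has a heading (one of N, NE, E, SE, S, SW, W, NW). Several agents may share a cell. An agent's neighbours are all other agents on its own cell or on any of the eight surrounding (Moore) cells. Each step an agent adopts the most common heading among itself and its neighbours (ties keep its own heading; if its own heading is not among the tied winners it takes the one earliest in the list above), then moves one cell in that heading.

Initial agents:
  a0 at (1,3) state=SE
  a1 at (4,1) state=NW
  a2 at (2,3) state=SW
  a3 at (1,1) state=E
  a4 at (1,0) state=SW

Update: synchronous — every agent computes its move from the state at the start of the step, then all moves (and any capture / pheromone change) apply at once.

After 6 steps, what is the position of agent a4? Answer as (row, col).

t=1: a0@(2,2):SW a1@(3,0):NW a2@(3,2):SW a3@(1,2):E a4@(2,3):SW
t=2: a0@(3,1):SW a1@(2,3):NW a2@(4,1):SW a3@(2,1):SW a4@(3,2):SW
t=3: a0@(4,0):SW a1@(1,2):NW a2@(0,0):SW a3@(3,0):SW a4@(4,1):SW
t=4: a0@(0,3):SW a1@(0,1):NW a2@(1,3):SW a3@(4,3):SW a4@(0,0):SW
t=5: a0@(1,2):SW a1@(4,0):NW a2@(2,2):SW a3@(0,2):SW a4@(1,3):SW
t=6: a0@(2,1):SW a1@(3,3):NW a2@(3,1):SW a3@(1,1):SW a4@(2,2):SW

(2, 2)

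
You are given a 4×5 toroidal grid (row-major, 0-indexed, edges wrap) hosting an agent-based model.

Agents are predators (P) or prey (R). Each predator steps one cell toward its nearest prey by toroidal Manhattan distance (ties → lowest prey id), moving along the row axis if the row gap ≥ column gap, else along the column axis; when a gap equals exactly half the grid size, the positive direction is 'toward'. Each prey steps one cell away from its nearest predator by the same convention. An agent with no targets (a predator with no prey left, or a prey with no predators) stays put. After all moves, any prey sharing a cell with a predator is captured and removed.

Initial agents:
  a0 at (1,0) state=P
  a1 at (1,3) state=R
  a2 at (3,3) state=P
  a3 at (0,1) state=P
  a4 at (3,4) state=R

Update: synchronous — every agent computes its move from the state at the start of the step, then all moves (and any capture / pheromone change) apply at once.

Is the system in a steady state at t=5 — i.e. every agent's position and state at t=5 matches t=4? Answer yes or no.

t=1: a0@(1,4):P a1@(1,2):R a2@(3,4):P a3@(0,2):P a4@(3,0):R
t=2: a0@(1,3):P a1@(2,2):R a2@(3,0):P a3@(1,2):P a4@(3,1):R
t=3: a0@(2,3):P a1@(3,2):R a2@(3,1):P a3@(2,2):P a4@(3,2):R
t=4: a0@(3,3):P a2@(3,2):P a3@(3,2):P
t=5: (unchanged — steady state)

yes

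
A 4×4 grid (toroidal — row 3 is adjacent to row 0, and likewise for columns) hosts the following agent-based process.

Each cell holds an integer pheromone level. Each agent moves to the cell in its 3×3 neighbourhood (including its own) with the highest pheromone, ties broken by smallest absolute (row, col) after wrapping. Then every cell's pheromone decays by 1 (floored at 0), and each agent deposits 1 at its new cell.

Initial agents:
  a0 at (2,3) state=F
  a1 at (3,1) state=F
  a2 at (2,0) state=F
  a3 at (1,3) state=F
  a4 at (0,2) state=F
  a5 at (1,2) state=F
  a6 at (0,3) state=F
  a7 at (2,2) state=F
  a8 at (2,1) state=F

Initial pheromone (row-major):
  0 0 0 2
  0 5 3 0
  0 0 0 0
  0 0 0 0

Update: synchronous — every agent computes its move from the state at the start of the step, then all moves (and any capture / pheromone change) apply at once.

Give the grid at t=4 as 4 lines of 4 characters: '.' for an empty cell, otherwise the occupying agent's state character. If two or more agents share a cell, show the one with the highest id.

t=1: a0@(1,2) a1@(0,0) a2@(1,1) a3@(1,2) a4@(1,1) a5@(1,1) a6@(1,2) a7@(1,1) a8@(1,1) | pheromone: 1 0 0 1 / 0 9 5 0 / 0 0 0 0 / 0 0 0 0
t=2: a0@(1,1) a1@(1,1) a2@(1,1) a3@(1,1) a4@(1,1) a5@(1,1) a6@(1,1) a7@(1,1) a8@(1,1) | pheromone: 0 0 0 0 / 0 17 4 0 / 0 0 0 0 / 0 0 0 0
t=3: a0@(1,1) a1@(1,1) a2@(1,1) a3@(1,1) a4@(1,1) a5@(1,1) a6@(1,1) a7@(1,1) a8@(1,1) | pheromone: 0 0 0 0 / 0 25 3 0 / 0 0 0 0 / 0 0 0 0
t=4: a0@(1,1) a1@(1,1) a2@(1,1) a3@(1,1) a4@(1,1) a5@(1,1) a6@(1,1) a7@(1,1) a8@(1,1) | pheromone: 0 0 0 0 / 0 33 2 0 / 0 0 0 0 / 0 0 0 0

....
.F..
....
....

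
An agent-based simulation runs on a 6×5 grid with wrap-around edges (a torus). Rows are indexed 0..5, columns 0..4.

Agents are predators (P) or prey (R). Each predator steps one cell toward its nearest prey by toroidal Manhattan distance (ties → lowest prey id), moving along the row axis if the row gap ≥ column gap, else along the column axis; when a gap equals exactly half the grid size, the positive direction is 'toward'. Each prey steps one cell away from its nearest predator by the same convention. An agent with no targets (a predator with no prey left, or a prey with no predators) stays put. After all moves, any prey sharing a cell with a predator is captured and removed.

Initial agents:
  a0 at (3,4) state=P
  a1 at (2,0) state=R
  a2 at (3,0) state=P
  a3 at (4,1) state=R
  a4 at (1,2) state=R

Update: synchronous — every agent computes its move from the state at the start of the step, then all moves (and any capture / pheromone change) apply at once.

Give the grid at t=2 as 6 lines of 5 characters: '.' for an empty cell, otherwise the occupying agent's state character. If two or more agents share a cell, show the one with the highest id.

R....
P...P
.....
.....
.R...
..R..

t=1: a0@(2,4):P a1@(1,0):R a2@(2,0):P a3@(5,1):R a4@(0,2):R
t=2: a0@(1,4):P a1@(0,0):R a2@(1,0):P a3@(4,1):R a4@(5,2):R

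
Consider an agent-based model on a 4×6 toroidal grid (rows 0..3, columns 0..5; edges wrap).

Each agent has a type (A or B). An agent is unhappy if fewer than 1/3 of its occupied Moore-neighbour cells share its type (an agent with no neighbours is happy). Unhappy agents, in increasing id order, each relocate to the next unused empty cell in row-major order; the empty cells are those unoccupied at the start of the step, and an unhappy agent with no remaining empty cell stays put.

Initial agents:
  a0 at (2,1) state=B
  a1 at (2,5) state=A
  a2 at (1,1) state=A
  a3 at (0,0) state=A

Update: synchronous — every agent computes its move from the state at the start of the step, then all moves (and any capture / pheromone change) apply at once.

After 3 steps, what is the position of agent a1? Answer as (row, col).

t=1: a0@(0,1):B a1@(2,5):A a2@(1,1):A a3@(0,0):A
t=2: a0@(0,2):B a1@(2,5):A a2@(1,1):A a3@(0,0):A
t=3: a0@(0,1):B a1@(2,5):A a2@(1,1):A a3@(0,0):A

(2, 5)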